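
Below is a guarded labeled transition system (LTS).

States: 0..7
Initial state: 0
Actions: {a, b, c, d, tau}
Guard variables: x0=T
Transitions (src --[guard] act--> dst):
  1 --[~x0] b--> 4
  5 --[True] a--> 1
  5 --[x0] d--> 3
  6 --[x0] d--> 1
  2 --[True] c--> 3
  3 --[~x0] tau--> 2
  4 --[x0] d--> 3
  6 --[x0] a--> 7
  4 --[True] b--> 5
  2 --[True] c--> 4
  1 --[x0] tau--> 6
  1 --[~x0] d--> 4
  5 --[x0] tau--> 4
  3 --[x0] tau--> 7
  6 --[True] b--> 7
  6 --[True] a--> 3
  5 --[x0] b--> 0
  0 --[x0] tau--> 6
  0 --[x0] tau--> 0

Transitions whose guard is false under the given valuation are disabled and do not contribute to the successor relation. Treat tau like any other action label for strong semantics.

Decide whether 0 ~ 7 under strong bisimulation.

Answer: NOT BISIMILAR

Working:
Bisimulation quotient by refinement:
  P[0] = {{0,1,2,3,4,5,6,7}}
  P[1] = {{0,1,3},{2},{4},{5},{6},{7}}
  P[2] = {{0},{1},{2},{3},{4},{5},{6},{7}}
stable after 3 split(s): 8 block(s)
[0]={0}  [7]={7}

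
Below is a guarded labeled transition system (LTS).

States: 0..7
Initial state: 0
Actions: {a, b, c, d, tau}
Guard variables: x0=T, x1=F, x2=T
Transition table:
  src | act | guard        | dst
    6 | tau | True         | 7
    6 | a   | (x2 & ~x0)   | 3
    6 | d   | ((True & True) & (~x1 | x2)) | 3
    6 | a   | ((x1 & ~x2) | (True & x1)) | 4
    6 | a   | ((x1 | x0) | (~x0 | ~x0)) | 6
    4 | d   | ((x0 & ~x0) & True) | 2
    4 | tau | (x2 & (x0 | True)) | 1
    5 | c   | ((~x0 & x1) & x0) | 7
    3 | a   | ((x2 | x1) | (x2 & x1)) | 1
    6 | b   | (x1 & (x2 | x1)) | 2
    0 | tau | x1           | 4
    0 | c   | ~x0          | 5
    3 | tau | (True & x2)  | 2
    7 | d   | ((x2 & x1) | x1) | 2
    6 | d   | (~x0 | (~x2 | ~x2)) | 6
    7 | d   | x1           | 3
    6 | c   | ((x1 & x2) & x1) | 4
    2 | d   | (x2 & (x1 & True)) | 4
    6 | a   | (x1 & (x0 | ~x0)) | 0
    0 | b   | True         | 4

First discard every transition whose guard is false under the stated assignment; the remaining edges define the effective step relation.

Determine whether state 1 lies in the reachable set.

7 transition(s) survive guard evaluation.
L0 = {0}
L1 = {4}  now seen {0,4}
L2 = {1}  now seen {0,1,4}
Reach set: {0,1,4}
trace reaching 1: b·tau

Answer: REACHABLE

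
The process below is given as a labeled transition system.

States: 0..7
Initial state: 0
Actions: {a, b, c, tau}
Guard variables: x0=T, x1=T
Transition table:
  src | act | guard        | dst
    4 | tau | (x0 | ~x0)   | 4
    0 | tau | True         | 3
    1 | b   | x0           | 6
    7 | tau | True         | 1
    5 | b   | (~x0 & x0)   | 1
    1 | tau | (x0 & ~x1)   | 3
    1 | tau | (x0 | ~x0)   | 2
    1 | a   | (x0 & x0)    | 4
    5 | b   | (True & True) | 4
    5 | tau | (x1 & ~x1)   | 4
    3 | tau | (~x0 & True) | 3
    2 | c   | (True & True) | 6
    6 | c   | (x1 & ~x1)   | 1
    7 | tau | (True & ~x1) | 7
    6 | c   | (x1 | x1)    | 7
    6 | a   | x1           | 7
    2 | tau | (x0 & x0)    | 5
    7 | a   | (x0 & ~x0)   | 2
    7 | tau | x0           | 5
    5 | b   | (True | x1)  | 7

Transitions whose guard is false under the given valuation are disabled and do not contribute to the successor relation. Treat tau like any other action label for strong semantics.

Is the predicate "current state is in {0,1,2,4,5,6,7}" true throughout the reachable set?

Allowed set {0,1,2,4,5,6,7}
Reachable = {0,3}
  0: ok
  3: VIOLATES
counterexample path to 3: tau

Answer: INVARIANT VIOLATED at state 3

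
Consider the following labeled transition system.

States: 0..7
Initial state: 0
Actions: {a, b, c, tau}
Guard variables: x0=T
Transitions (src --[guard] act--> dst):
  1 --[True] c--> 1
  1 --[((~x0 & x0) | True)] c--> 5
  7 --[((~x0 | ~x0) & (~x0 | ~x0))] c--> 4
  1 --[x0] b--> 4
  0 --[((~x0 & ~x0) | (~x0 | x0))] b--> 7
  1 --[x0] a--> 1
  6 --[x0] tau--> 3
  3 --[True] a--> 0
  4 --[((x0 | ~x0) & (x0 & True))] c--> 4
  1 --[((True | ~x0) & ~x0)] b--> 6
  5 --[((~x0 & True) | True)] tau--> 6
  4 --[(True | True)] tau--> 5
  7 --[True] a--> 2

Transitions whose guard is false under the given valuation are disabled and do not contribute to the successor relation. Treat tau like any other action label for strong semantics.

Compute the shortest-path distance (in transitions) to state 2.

Breadth-first toward 2:
  Layer 0: {0}
  Layer 1: {7}
  Layer 2: {2}
first hit 2 at d=2 via b·a

Answer: 2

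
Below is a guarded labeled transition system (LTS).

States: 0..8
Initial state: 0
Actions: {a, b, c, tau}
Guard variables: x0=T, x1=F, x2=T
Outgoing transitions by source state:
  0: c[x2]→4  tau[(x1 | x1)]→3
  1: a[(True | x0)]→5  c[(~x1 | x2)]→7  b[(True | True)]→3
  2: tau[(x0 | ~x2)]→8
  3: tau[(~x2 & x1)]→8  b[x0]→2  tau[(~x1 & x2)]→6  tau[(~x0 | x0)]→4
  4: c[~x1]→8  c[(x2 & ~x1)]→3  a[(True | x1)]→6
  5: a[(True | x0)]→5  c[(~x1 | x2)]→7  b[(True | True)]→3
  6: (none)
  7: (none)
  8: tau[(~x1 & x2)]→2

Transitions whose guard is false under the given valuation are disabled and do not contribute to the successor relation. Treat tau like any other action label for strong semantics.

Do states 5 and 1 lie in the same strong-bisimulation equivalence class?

Compute ~ classes (split until stable):
  round 0: {{0,1,2,3,4,5,6,7,8}}
  round 1: {{0},{1,5},{2,8},{3},{4},{6,7}}
Fixed point at round 2; 6 class(es).
[5]={1,5}  [1]={1,5}

Answer: BISIMILAR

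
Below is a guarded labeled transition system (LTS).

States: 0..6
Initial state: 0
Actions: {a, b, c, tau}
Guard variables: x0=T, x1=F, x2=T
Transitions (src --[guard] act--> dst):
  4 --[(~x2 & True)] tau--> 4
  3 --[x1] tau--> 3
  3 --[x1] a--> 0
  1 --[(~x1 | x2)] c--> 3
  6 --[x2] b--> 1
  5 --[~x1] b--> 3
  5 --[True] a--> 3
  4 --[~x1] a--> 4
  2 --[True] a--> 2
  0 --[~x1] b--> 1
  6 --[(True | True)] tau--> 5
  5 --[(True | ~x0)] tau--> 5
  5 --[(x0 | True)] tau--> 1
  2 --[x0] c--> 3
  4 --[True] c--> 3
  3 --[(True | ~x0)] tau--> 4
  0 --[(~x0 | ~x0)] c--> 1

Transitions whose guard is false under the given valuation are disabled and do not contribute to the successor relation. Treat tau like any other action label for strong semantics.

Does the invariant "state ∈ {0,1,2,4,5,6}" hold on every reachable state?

Answer: INVARIANT VIOLATED at state 3

Analysis:
Allowed set {0,1,2,4,5,6}
Reach set: {0,1,3,4}
  0: safe
  1: safe
  3: outside
  4: safe
reach 3 via b·c — violates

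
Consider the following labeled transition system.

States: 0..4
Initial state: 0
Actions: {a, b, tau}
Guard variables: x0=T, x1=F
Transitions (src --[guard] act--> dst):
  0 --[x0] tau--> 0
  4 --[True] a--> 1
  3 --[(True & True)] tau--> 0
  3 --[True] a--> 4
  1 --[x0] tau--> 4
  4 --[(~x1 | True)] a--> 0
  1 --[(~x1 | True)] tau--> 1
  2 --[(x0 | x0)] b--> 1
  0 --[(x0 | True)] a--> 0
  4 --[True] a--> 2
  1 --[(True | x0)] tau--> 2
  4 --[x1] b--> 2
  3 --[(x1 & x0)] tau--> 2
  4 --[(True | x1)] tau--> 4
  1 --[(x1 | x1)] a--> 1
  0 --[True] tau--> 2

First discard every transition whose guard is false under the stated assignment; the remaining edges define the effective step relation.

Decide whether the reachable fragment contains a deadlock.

Reach set: {0,1,2,4}
  0: a→0  tau→0  tau→2  [3 exit(s)]
  1: tau→1  tau→2  tau→4  [3 exit(s)]
  2: b→1  [1 exit(s)]
  4: a→0  a→1  a→2  tau→4  [4 exit(s)]

Answer: DEADLOCK-FREE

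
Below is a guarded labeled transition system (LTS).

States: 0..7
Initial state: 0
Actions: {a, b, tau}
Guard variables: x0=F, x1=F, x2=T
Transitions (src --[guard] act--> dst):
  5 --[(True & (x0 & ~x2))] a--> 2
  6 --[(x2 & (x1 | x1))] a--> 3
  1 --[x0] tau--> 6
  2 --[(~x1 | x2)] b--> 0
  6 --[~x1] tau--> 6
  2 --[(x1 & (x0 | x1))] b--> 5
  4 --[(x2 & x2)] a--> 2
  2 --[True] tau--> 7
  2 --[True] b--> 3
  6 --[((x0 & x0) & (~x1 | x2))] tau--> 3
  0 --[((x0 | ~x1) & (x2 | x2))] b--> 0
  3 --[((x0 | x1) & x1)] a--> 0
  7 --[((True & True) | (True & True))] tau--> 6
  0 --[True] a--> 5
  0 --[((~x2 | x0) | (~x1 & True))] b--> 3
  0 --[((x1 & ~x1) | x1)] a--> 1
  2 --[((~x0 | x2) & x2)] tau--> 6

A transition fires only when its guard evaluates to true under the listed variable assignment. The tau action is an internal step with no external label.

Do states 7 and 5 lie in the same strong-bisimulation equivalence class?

Answer: NOT BISIMILAR

Analysis:
Refine partition for ~:
  π0 = {{0,1,2,3,4,5,6,7}}
  π1 = {{0},{1,3,5},{2},{4},{6,7}}
stable after 2 split(s): 5 block(s)
class of 7: {6,7}; class of 5: {1,3,5}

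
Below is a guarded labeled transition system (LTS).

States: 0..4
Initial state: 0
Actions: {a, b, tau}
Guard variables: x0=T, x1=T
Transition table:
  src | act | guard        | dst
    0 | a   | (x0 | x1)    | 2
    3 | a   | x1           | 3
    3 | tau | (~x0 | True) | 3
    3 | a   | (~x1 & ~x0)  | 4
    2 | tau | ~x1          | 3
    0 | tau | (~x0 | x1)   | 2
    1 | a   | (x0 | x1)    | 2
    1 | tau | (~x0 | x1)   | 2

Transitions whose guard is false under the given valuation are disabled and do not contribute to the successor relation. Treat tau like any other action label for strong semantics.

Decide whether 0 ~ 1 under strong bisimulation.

Refine partition for ~:
  π0 = {{0,1,2,3,4}}
  π1 = {{0,1,3},{2,4}}
  π2 = {{0,1},{2,4},{3}}
stable after 3 split(s): 3 block(s)
0∈{0,1}, 1∈{0,1}

Answer: BISIMILAR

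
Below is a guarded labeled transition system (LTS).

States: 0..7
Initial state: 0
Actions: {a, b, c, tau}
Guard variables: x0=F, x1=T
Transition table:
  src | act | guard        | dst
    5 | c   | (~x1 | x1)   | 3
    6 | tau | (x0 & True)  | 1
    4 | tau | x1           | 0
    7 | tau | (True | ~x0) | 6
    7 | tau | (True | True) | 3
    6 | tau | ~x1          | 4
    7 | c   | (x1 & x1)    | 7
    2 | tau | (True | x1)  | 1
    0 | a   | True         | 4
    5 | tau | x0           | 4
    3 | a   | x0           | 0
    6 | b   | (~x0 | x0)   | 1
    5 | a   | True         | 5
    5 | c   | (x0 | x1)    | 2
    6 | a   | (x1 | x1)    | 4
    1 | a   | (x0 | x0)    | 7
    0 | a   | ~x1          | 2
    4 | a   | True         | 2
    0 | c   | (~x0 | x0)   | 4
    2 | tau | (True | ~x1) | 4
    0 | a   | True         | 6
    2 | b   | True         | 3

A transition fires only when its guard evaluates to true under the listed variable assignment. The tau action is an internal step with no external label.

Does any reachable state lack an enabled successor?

Answer: DEADLOCK at state 1

Trace:
Reach set: {0,1,2,3,4,6}
  0: a→4  a→6  c→4  [deg 3]
  1: ∅  [STUCK]
  2: b→3  tau→1  tau→4  [deg 3]
  3: ∅  [STUCK]
  4: a→2  tau→0  [deg 2]
  6: a→4  b→1  [deg 2]
trace reaching 1: a·b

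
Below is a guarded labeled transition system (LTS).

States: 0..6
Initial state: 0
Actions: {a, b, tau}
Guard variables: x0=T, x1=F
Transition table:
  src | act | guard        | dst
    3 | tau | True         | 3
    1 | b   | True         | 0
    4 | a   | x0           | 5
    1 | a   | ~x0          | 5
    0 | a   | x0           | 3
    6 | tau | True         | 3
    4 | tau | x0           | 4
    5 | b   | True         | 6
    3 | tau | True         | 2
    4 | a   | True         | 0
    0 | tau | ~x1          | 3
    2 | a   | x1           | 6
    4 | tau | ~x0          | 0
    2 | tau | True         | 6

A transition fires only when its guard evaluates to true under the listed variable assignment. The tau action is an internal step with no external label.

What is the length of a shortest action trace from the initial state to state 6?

Answer: 3

Trace:
Layered search for 6:
  Layer 0: {0}
  Layer 1: {3}
  Layer 2: {2}
  Layer 3: {6}
depth(6)=3, e.g. a·tau·tau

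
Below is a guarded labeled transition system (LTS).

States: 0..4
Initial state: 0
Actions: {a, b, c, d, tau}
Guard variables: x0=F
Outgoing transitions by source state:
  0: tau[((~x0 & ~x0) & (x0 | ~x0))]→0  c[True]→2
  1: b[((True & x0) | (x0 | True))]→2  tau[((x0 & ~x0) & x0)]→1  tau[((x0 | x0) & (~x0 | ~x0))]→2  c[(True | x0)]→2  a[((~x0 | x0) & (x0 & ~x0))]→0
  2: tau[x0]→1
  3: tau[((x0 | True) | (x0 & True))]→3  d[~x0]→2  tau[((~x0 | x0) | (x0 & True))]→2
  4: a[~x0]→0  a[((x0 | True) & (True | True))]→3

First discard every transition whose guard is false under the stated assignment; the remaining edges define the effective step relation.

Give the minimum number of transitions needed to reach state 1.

Answer: UNREACHABLE

Analysis:
Breadth-first toward 1:
  depth 0: {0}
  depth 1: {2}
1 never appears.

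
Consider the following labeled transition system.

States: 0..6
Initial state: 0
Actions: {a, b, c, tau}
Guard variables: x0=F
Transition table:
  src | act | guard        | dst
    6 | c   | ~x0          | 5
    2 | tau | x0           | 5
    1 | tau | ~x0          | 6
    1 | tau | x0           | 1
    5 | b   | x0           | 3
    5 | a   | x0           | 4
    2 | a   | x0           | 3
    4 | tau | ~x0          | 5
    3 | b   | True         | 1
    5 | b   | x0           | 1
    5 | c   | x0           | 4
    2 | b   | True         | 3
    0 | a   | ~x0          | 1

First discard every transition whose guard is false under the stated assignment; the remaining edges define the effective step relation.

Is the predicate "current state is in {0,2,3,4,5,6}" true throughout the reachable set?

Safe = {0,2,3,4,5,6}
Reachable = {0,1,5,6}
  0: ✓
  1: outside
  5: ✓
  6: ✓
counterexample path to 1: a

Answer: INVARIANT VIOLATED at state 1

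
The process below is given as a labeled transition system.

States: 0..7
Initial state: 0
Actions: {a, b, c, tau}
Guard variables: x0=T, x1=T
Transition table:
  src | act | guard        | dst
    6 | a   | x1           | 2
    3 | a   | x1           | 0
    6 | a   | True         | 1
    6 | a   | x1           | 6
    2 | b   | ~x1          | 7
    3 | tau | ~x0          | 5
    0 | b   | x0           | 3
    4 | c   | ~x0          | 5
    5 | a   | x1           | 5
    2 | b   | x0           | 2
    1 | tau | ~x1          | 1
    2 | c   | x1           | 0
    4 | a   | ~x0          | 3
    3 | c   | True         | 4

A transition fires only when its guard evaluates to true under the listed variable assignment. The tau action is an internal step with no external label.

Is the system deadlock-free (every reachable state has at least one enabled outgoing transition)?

Answer: DEADLOCK at state 4

Analysis:
Reachable = {0,3,4}
  0: b→3  [deg 1]
  3: a→0  c→4  [deg 2]
  4: ∅  [deadlock]
trace reaching 4: b·c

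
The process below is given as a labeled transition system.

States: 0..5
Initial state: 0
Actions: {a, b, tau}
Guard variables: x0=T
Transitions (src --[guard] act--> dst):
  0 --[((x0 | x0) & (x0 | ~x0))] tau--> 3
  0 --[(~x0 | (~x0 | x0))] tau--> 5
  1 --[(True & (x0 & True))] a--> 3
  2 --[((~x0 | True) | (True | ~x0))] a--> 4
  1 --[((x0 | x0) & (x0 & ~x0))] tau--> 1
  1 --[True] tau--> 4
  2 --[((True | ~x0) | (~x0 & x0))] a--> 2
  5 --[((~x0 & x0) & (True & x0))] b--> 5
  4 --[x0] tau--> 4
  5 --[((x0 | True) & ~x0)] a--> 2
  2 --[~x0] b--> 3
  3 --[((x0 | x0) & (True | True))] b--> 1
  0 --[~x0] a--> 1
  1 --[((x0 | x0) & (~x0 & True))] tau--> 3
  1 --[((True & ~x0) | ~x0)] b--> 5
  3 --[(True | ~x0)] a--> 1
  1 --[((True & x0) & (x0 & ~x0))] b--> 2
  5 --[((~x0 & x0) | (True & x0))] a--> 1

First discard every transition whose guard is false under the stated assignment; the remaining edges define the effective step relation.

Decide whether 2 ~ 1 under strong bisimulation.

Answer: NOT BISIMILAR

Trace:
Bisimulation quotient by refinement:
  π0 = {{0,1,2,3,4,5}}
  π1 = {{0,4},{1},{2,5},{3}}
  π2 = {{0},{1},{2},{3},{4},{5}}
stable after 3 split(s): 6 block(s)
class of 2: {2}; class of 1: {1}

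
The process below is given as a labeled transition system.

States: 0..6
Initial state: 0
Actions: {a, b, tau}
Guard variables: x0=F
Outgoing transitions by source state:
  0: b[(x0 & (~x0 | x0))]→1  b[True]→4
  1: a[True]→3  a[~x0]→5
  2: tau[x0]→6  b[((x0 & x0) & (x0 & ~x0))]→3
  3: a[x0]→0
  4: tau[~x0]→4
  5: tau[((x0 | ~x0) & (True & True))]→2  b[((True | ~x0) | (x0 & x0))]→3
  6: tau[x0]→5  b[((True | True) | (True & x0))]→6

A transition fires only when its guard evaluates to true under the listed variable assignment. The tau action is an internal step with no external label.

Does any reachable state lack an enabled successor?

Answer: DEADLOCK-FREE

Analysis:
Reachable = {0,4}
  0: b→4  [1 out]
  4: tau→4  [1 out]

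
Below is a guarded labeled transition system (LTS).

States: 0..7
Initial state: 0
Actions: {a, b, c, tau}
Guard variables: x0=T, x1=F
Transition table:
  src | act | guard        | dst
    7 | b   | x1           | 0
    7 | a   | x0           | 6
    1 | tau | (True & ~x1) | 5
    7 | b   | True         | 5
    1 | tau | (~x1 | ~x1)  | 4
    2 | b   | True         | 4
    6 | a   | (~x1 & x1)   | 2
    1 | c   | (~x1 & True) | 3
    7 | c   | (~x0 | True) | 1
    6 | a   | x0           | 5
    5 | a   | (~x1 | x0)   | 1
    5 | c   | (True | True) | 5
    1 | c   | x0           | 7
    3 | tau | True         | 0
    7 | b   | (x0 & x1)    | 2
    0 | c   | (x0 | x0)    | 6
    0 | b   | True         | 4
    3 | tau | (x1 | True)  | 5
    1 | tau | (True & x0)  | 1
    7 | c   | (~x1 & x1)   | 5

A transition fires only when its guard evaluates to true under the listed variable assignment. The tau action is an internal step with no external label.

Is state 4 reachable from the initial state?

16 transition(s) survive guard evaluation.
L0 = {0}
L1 = {4,6}  now seen {0,4,6}
L2 = {5}  now seen {0,4,5,6}
L3 = {1}  now seen {0,1,4,5,6}
L4 = {3,7}  now seen {0,1,3,4,5,6,7}
R = {0,1,3,4,5,6,7}
Path to 4: b

Answer: REACHABLE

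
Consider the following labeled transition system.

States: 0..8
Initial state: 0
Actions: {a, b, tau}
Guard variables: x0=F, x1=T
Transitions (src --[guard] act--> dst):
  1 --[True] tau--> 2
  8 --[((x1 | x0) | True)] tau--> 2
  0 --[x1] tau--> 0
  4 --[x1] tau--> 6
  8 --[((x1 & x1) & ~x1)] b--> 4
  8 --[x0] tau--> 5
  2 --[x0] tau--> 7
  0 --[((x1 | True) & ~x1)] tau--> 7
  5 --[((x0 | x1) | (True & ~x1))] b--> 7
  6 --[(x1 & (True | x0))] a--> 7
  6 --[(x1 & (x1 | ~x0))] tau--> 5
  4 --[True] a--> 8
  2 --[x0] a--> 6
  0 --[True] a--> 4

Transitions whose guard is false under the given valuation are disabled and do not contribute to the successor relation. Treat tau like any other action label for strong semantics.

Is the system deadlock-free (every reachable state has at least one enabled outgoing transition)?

R = {0,2,4,5,6,7,8}
  0: a→4  tau→0  [2 out]
  2: ∅  [STUCK]
  4: a→8  tau→6  [2 out]
  5: b→7  [1 out]
  6: a→7  tau→5  [2 out]
  7: ∅  [STUCK]
  8: tau→2  [1 out]
Path to 2: a·a·tau

Answer: DEADLOCK at state 2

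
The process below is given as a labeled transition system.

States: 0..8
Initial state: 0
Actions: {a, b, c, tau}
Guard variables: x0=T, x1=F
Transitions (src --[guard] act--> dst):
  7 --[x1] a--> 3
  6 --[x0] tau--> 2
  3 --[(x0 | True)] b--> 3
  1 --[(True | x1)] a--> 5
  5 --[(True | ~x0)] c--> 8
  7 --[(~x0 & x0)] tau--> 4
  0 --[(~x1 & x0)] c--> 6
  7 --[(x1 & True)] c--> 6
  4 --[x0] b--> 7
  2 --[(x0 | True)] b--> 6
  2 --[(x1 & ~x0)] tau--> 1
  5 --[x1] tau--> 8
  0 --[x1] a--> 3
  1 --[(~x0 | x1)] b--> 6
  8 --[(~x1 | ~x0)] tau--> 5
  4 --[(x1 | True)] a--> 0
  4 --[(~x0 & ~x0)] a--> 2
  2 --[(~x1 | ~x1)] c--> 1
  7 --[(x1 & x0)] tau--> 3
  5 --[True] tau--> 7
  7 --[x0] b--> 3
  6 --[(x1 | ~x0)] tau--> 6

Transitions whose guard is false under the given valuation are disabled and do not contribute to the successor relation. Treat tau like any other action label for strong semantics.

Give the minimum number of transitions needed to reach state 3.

Layered search for 3:
  L0 = {0}
  L1 = {6}
  L2 = {2}
  L3 = {1}
  L4 = {5}
  L5 = {7,8}
  L6 = {3}
3 enters at depth 6; path c·tau·c·a·tau·b

Answer: 6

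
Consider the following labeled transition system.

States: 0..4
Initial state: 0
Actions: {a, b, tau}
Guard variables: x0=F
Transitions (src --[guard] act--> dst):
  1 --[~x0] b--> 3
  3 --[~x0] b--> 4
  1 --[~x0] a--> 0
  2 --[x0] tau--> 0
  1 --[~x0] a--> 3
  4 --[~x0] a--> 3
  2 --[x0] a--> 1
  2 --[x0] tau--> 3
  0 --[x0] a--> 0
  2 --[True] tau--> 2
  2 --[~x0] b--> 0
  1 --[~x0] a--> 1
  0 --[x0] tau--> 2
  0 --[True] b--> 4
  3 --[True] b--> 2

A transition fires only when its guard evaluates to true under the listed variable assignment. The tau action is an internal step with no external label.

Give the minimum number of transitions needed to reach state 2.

Answer: 3

Working:
BFS to 2:
  Layer 0: {0}
  Layer 1: {4}
  Layer 2: {3}
  Layer 3: {2}
first hit 2 at d=3 via b·a·b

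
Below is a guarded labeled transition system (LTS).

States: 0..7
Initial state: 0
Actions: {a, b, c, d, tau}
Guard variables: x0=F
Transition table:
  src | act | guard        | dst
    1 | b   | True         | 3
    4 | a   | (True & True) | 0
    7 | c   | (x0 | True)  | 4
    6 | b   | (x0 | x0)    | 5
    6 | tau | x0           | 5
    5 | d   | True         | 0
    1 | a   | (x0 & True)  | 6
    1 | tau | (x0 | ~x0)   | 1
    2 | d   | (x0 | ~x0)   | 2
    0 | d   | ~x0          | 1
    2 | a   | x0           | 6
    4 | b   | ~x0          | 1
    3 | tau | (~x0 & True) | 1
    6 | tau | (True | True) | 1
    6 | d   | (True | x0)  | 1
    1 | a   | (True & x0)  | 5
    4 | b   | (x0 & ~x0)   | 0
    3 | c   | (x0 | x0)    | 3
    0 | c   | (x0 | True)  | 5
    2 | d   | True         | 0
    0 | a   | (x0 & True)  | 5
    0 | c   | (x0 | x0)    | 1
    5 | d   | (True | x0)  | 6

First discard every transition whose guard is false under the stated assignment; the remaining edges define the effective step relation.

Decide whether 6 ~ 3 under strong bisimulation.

Answer: NOT BISIMILAR

Working:
Refine partition for ~:
  P[0] = {{0,1,2,3,4,5,6,7}}
  P[1] = {{0},{1},{2,5},{3},{4},{6},{7}}
  P[2] = {{0},{1},{2},{3},{4},{5},{6},{7}}
stable after 3 split(s): 8 block(s)
6∈{6}, 3∈{3}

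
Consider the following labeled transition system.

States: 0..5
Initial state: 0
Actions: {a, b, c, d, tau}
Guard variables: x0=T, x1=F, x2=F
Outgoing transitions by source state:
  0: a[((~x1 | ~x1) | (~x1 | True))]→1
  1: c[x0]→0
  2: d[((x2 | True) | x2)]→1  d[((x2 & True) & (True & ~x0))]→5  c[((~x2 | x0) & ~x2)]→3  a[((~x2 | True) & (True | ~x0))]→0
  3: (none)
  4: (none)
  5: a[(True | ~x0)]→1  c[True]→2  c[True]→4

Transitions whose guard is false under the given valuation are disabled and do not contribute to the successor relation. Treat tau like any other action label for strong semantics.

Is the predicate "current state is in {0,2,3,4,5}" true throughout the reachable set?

Allowed set {0,2,3,4,5}
Reachable = {0,1}
  0: safe
  1: outside
counterexample path to 1: a

Answer: INVARIANT VIOLATED at state 1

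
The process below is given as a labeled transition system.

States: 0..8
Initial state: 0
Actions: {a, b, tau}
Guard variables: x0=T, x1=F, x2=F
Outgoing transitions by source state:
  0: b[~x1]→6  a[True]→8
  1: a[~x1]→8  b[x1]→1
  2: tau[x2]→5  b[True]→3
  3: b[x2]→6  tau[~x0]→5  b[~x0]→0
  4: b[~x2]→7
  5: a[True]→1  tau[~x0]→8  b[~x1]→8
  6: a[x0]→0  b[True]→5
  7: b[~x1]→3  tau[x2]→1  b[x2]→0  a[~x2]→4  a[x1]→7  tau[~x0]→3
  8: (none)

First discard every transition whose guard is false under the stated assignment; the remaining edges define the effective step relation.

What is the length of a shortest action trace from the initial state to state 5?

Answer: 2

Working:
BFS to 5:
  L0 = {0}
  L1 = {6,8}
  L2 = {5}
first hit 5 at d=2 via b·b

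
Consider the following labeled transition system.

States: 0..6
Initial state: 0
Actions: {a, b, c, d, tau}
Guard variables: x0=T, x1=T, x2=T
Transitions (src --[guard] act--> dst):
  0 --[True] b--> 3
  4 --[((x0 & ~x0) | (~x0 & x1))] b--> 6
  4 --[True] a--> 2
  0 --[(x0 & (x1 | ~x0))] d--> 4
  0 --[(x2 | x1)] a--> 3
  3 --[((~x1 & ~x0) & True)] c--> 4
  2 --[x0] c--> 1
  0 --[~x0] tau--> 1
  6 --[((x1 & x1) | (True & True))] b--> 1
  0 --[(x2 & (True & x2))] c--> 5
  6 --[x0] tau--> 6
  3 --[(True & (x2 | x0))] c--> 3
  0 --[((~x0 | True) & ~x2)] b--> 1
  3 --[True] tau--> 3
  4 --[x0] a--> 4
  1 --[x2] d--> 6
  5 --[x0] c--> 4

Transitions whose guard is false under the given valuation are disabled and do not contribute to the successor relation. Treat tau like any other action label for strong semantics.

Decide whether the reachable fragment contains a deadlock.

Reach set: {0,1,2,3,4,5,6}
  0: a→3  b→3  c→5  d→4  [deg 4]
  1: d→6  [deg 1]
  2: c→1  [deg 1]
  3: c→3  tau→3  [deg 2]
  4: a→2  a→4  [deg 2]
  5: c→4  [deg 1]
  6: b→1  tau→6  [deg 2]

Answer: DEADLOCK-FREE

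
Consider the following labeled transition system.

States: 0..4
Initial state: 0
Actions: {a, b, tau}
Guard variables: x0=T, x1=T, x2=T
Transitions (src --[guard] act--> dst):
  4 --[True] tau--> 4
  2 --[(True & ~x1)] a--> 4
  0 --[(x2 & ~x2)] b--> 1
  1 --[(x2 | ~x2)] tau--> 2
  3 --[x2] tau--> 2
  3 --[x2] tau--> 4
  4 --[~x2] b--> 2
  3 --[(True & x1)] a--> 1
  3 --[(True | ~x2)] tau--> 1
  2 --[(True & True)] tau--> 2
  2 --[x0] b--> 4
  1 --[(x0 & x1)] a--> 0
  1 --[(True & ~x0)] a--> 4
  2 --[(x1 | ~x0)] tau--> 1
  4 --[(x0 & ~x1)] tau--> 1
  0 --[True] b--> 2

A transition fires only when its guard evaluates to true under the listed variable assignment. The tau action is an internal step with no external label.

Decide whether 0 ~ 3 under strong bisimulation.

Answer: NOT BISIMILAR

Trace:
Bisimulation quotient by refinement:
  P[0] = {{0,1,2,3,4}}
  P[1] = {{0},{1,3},{2},{4}}
  P[2] = {{0},{1},{2},{3},{4}}
Fixed point at round 3; 5 class(es).
class of 0: {0}; class of 3: {3}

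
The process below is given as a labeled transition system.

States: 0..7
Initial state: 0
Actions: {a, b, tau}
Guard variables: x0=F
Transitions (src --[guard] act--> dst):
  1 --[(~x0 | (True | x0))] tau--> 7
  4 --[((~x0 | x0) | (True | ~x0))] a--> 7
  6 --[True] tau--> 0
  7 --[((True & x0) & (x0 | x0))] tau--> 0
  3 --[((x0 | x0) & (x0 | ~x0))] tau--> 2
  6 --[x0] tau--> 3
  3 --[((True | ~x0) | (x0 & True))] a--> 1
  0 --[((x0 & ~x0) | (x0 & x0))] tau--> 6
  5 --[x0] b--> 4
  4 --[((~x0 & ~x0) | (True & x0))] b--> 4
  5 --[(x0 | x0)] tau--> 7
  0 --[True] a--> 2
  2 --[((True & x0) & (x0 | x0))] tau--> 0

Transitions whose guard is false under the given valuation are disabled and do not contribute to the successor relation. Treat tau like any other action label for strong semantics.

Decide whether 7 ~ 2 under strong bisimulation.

Answer: BISIMILAR

Trace:
Refine partition for ~:
  P[0] = {{0,1,2,3,4,5,6,7}}
  P[1] = {{0,3},{1,6},{2,5,7},{4}}
  P[2] = {{0},{1},{2,5,7},{3},{4},{6}}
6 equivalence class(es) (converged in 3)
7∈{2,5,7}, 2∈{2,5,7}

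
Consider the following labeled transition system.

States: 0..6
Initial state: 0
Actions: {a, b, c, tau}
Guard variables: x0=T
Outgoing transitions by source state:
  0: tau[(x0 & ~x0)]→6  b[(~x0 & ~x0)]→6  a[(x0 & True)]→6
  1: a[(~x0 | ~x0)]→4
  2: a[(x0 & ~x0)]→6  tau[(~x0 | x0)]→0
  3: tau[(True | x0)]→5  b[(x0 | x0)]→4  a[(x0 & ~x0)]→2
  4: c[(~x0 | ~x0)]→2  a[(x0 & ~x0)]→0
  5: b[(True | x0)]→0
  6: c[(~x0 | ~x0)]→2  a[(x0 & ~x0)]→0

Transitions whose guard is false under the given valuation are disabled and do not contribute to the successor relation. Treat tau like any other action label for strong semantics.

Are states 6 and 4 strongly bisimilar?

Bisimulation quotient by refinement:
  π0 = {{0,1,2,3,4,5,6}}
  π1 = {{0},{1,4,6},{2},{3},{5}}
5 equivalence class(es) (converged in 2)
[6]={1,4,6}  [4]={1,4,6}

Answer: BISIMILAR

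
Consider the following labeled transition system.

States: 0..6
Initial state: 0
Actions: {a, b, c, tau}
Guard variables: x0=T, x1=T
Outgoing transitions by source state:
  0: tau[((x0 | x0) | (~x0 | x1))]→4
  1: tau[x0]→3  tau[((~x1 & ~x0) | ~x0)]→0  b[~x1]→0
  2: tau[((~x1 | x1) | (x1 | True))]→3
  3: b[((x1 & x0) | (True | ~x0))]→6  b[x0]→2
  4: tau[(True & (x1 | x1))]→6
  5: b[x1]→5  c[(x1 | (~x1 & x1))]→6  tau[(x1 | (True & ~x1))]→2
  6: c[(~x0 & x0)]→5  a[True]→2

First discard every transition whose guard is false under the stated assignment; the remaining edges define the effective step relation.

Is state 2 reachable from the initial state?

10 transition(s) survive guard evaluation.
Layer 0: {0}
Layer 1: {4}  total {0,4}
Layer 2: {6}  total {0,4,6}
Layer 3: {2}  total {0,2,4,6}
Layer 4: {3}  total {0,2,3,4,6}
R = {0,2,3,4,6}
witness 2: tau·tau·a

Answer: REACHABLE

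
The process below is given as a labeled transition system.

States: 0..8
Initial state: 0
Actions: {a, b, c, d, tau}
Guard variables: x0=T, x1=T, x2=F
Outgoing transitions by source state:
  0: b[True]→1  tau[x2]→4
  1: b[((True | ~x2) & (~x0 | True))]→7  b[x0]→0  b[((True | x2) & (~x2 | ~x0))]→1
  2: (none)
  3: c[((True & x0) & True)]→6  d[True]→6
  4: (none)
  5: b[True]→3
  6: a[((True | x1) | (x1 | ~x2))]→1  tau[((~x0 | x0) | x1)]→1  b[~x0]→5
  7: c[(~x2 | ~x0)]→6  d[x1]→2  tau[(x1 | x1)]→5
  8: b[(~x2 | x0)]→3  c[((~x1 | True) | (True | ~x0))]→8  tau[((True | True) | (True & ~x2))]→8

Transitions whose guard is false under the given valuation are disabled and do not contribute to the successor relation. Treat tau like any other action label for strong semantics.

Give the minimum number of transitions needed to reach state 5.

Layered search for 5:
  Layer 0: {0}
  Layer 1: {1}
  Layer 2: {7}
  Layer 3: {2,5,6}
depth(5)=3, e.g. b·b·tau

Answer: 3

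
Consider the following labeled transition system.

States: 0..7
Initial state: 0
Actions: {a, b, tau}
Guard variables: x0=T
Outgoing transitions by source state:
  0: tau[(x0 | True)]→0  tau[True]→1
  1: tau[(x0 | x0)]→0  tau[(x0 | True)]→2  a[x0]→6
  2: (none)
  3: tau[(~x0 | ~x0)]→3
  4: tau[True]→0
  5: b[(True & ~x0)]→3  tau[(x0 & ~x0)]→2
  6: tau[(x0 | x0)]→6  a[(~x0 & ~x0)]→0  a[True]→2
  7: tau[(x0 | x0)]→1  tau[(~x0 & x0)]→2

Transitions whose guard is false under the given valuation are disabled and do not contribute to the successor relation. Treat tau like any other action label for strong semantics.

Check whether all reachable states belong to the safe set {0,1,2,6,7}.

Allowed set {0,1,2,6,7}
Reachable = {0,1,2,6}
  0: ok
  1: ok
  2: ok
  6: ok

Answer: INVARIANT HOLDS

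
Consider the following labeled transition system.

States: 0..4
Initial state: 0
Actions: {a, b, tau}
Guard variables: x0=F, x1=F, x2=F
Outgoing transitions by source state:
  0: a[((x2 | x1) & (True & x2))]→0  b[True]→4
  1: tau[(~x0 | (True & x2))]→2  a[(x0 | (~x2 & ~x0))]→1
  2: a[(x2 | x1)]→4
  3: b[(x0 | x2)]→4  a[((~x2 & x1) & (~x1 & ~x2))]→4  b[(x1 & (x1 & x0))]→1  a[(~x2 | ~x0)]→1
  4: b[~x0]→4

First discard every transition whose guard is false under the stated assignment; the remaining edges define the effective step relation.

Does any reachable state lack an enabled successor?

Answer: DEADLOCK-FREE

Trace:
R = {0,4}
  0: b→4  [1 exit(s)]
  4: b→4  [1 exit(s)]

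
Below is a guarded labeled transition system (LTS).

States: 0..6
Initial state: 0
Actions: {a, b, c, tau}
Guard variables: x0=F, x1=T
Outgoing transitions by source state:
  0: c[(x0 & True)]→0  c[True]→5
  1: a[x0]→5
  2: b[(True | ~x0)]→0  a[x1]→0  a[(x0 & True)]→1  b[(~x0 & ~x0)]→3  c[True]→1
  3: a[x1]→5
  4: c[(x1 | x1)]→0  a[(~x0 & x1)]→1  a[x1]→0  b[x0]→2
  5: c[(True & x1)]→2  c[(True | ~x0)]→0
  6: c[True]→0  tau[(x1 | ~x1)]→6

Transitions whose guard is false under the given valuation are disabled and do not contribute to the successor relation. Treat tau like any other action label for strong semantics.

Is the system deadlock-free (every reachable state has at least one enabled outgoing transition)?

R = {0,1,2,3,5}
  0: c→5  [1 exit(s)]
  1: ∅  [deadlock]
  2: a→0  b→0  b→3  c→1  [4 exit(s)]
  3: a→5  [1 exit(s)]
  5: c→0  c→2  [2 exit(s)]
trace reaching 1: c·c·c

Answer: DEADLOCK at state 1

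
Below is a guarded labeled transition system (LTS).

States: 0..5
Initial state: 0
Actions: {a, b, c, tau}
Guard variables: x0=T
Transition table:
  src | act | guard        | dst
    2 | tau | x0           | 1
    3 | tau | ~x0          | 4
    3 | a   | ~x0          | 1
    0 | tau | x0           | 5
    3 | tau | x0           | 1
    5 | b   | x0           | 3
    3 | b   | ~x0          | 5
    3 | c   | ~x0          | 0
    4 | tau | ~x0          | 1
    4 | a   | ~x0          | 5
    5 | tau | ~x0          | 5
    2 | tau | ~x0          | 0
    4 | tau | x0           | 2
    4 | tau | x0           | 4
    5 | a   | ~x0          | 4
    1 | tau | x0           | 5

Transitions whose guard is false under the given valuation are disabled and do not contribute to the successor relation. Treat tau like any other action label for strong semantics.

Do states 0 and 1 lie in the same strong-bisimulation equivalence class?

Answer: BISIMILAR

Trace:
Compute ~ classes (split until stable):
  π0 = {{0,1,2,3,4,5}}
  π1 = {{0,1,2,3,4},{5}}
  π2 = {{0,1},{2,3,4},{5}}
  π3 = {{0,1},{2,3},{4},{5}}
stable after 4 split(s): 4 block(s)
class of 0: {0,1}; class of 1: {0,1}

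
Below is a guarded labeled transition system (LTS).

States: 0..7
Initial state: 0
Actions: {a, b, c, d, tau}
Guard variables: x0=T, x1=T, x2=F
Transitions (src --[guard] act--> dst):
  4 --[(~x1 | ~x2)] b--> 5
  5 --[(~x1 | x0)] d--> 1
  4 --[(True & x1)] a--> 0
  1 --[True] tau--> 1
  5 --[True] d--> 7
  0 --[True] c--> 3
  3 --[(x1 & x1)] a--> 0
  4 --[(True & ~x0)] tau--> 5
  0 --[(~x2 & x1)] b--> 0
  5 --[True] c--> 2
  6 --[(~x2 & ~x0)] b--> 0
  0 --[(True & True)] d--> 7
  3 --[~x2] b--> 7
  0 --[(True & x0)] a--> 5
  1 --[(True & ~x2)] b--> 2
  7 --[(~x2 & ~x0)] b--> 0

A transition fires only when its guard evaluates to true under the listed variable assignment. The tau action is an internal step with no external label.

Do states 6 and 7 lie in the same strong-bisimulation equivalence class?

Answer: BISIMILAR

Analysis:
Refine partition for ~:
  round 0: {{0,1,2,3,4,5,6,7}}
  round 1: {{0},{1},{2,6,7},{3,4},{5}}
  round 2: {{0},{1},{2,6,7},{3},{4},{5}}
6 equivalence class(es) (converged in 3)
class of 6: {2,6,7}; class of 7: {2,6,7}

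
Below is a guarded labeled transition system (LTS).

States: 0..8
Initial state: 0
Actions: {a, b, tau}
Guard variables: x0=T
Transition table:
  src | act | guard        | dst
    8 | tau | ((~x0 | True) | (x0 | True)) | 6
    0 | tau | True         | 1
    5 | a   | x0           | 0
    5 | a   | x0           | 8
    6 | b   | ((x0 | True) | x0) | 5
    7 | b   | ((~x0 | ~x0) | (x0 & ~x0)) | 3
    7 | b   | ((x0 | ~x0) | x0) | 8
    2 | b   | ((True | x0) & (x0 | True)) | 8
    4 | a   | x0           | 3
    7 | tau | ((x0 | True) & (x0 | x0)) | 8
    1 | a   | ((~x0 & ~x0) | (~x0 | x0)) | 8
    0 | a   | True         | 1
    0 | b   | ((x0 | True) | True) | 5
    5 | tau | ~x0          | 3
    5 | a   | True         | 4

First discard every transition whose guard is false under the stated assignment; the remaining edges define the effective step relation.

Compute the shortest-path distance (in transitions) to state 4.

Answer: 2

Working:
Breadth-first toward 4:
  depth 0: {0}
  depth 1: {1,5}
  depth 2: {4,8}
4 enters at depth 2; path b·a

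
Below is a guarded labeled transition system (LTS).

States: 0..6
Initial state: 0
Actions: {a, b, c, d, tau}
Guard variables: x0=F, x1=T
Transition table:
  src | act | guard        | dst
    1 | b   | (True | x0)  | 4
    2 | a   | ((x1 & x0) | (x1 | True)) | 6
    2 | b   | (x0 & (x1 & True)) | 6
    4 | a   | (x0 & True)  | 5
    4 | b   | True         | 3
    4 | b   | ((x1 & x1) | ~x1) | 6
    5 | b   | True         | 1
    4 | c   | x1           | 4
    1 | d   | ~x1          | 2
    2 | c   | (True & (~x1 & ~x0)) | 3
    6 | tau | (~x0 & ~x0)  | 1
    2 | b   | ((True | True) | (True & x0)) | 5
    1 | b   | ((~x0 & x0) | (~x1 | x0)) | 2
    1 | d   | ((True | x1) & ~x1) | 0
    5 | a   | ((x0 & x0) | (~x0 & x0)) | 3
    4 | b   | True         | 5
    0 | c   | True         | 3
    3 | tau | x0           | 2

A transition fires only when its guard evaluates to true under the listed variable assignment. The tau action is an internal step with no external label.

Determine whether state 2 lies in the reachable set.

Answer: UNREACHABLE

Working:
After dropping false guards: 10 live edges.
depth 0: {0}
depth 1: {3}  total {0,3}
R = {0,3}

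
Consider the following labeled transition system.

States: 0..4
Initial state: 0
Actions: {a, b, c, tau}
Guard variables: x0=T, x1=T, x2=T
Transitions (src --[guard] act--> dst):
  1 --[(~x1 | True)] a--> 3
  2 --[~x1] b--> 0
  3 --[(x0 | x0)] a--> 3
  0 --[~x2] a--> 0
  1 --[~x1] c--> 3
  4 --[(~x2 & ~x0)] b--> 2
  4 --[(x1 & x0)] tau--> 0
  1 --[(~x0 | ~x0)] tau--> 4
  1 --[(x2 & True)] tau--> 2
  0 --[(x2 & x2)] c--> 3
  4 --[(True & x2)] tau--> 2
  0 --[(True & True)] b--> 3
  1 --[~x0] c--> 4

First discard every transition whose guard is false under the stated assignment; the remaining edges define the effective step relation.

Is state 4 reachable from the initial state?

7 transition(s) survive guard evaluation.
Layer 0: {0}
Layer 1: {3}  total {0,3}
R = {0,3}

Answer: UNREACHABLE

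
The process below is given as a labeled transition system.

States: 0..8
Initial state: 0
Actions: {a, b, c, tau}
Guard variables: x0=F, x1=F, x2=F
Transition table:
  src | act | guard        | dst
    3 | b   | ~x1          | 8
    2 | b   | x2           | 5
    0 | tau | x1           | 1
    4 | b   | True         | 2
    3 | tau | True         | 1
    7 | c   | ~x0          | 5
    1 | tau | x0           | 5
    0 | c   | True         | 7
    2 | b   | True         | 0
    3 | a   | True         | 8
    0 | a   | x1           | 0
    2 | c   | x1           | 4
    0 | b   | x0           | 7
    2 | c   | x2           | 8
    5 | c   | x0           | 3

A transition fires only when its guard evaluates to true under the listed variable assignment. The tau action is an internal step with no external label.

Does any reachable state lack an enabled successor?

Answer: DEADLOCK at state 5

Working:
Reachable = {0,5,7}
  0: c→7  [1 out]
  5: ∅  [STUCK]
  7: c→5  [1 out]
witness 5: c·c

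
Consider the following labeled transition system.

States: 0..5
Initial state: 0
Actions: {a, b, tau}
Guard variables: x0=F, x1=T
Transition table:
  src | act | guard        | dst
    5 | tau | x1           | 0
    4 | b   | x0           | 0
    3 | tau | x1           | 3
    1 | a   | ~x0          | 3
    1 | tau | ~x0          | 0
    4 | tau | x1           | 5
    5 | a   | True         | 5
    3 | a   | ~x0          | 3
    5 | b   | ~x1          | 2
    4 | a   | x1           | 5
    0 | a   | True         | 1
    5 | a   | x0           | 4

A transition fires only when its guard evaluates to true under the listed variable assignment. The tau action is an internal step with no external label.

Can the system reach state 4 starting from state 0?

9 transition(s) survive guard evaluation.
depth 0: {0}
depth 1: {1}  total {0,1}
depth 2: {3}  total {0,1,3}
Reach set: {0,1,3}

Answer: UNREACHABLE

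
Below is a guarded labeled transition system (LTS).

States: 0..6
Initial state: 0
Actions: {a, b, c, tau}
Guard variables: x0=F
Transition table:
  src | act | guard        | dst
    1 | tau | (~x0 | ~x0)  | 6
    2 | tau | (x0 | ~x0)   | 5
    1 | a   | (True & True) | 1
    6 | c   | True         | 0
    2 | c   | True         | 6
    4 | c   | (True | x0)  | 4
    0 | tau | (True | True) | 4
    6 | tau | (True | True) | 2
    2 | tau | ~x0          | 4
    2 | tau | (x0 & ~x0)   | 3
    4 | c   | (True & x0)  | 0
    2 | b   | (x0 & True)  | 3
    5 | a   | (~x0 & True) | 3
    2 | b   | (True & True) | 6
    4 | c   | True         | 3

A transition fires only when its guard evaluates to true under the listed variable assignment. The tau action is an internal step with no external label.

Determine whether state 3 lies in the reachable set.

12 transition(s) survive guard evaluation.
L0 = {0}
L1 = {4}  now seen {0,4}
L2 = {3}  now seen {0,3,4}
Reach set: {0,3,4}
witness 3: tau·c

Answer: REACHABLE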